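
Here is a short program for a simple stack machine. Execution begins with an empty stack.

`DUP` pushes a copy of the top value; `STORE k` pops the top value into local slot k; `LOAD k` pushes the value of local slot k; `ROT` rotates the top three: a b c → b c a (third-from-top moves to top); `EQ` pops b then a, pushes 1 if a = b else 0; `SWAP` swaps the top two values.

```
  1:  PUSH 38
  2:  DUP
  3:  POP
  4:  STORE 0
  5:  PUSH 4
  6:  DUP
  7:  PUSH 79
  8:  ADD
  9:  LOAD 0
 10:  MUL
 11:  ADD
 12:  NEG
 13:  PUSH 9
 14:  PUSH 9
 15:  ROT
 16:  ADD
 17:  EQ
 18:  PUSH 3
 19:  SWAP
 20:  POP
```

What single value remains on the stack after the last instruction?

PUSH 38  38
DUP      38 38
POP      38
STORE 0  (empty)
PUSH 4   4
DUP      4 4
PUSH 79  4 4 79
ADD      4 83
LOAD 0   4 83 38
MUL      4 3154
ADD      3158
NEG      -3158
PUSH 9   -3158 9
PUSH 9   -3158 9 9
ROT      9 9 -3158
ADD      9 -3149
EQ       0
PUSH 3   0 3
SWAP     3 0
POP      3

3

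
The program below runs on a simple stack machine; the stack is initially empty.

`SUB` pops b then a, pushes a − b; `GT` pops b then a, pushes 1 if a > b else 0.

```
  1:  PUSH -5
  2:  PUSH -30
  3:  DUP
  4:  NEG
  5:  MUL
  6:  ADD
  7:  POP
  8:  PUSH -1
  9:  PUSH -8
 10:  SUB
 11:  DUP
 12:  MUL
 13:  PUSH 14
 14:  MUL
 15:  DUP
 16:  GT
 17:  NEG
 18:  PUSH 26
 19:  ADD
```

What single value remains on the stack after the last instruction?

26

PUSH -5  : [-5]
PUSH -30 : [-5, -30]
DUP      : [-5, -30, -30]
NEG      : [-5, -30, 30]
MUL      : [-5, -900]
ADD      : [-905]
POP      : []
PUSH -1  : [-1]
PUSH -8  : [-1, -8]
SUB      : [7]
DUP      : [7, 7]
MUL      : [49]
PUSH 14  : [49, 14]
MUL      : [686]
DUP      : [686, 686]
GT       : [0]
NEG      : [0]
PUSH 26  : [0, 26]
ADD      : [26]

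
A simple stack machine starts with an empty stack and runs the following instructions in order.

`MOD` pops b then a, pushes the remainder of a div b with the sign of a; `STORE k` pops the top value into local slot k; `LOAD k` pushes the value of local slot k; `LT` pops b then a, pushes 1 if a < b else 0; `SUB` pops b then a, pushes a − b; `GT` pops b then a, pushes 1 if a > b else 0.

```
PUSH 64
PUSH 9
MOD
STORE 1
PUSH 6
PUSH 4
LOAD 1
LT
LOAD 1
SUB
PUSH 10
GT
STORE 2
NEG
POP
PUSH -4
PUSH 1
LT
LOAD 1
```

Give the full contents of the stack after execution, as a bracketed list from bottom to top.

[1, 1]

PUSH 64 : 64
PUSH 9  : 64 9
MOD     : 1
STORE 1 : (empty)
PUSH 6  : 6
PUSH 4  : 6 4
LOAD 1  : 6 4 1
LT      : 6 0
LOAD 1  : 6 0 1
SUB     : 6 -1
PUSH 10 : 6 -1 10
GT      : 6 0
STORE 2 : 6
NEG     : -6
POP     : (empty)
PUSH -4 : -4
PUSH 1  : -4 1
LT      : 1
LOAD 1  : 1 1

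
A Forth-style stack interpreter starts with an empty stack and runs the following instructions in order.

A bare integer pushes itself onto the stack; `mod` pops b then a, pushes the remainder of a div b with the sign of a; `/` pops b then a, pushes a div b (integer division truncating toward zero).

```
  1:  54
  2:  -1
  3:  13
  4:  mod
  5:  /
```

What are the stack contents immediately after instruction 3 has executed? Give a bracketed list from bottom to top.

[54, -1, 13]

54 -> [54]
-1 -> [54, -1]
13 -> [54, -1, 13]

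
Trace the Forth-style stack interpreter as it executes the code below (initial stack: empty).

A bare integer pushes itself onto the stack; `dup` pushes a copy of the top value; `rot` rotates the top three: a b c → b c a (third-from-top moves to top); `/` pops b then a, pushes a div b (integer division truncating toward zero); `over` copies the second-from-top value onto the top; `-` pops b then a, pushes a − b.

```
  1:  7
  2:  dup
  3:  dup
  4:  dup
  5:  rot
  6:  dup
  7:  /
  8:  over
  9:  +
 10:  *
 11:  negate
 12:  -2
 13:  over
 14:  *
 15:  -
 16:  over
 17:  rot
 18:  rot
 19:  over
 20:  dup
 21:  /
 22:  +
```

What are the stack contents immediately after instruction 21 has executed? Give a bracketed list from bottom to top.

[7, 7, 7, -168, 1]

7      : [7]
dup    : [7, 7]
dup    : [7, 7, 7]
dup    : [7, 7, 7, 7]
rot    : [7, 7, 7, 7]
dup    : [7, 7, 7, 7, 7]
/      : [7, 7, 7, 1]
over   : [7, 7, 7, 1, 7]
+      : [7, 7, 7, 8]
*      : [7, 7, 56]
negate : [7, 7, -56]
-2     : [7, 7, -56, -2]
over   : [7, 7, -56, -2, -56]
*      : [7, 7, -56, 112]
-      : [7, 7, -168]
over   : [7, 7, -168, 7]
rot    : [7, -168, 7, 7]
rot    : [7, 7, 7, -168]
over   : [7, 7, 7, -168, 7]
dup    : [7, 7, 7, -168, 7, 7]
/      : [7, 7, 7, -168, 1]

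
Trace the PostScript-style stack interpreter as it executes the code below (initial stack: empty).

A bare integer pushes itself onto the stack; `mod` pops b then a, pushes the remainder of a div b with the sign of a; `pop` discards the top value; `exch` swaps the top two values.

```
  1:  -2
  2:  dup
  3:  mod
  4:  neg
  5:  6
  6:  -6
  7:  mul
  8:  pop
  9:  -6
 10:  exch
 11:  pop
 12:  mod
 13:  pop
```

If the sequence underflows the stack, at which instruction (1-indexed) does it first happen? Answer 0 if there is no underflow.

-2    [-2]
dup   [-2, -2]
mod   [0]
neg   [0]
6     [0, 6]
-6    [0, 6, -6]
mul   [0, -36]
pop   [0]
-6    [0, -6]
exch  [-6, 0]
pop   [-6]
mod  — needs 2 operands, stack has 1 → underflow

12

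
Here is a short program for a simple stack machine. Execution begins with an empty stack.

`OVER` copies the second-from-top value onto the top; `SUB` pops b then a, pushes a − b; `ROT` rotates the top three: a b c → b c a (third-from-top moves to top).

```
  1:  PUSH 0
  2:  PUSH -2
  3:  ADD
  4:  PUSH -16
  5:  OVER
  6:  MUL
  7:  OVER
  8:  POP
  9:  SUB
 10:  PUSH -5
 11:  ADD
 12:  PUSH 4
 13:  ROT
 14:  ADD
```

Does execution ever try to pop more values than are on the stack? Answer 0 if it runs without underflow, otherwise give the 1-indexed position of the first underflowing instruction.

PUSH 0   : 0
PUSH -2  : 0 -2
ADD      : -2
PUSH -16 : -2 -16
OVER     : -2 -16 -2
MUL      : -2 32
OVER     : -2 32 -2
POP      : -2 32
SUB      : -34
PUSH -5  : -34 -5
ADD      : -39
PUSH 4   : -39 4
ROT  — needs 3 operands, stack has 2 → underflow

13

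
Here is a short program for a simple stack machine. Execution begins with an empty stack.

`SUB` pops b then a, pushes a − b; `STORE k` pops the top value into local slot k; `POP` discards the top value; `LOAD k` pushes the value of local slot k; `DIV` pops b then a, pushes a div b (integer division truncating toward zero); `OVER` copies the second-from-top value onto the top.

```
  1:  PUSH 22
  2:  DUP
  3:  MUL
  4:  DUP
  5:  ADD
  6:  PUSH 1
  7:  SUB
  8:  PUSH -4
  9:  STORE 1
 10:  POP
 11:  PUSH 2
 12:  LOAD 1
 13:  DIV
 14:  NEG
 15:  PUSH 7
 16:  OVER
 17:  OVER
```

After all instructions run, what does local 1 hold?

-4

PUSH 22 -> 22
DUP     -> 22 22
MUL     -> 484
DUP     -> 484 484
ADD     -> 968
PUSH 1  -> 968 1
SUB     -> 967
PUSH -4 -> 967 -4
STORE 1 -> 967
POP     -> (empty)
PUSH 2  -> 2
LOAD 1  -> 2 -4
DIV     -> 0
NEG     -> 0
PUSH 7  -> 0 7
OVER    -> 0 7 0
OVER    -> 0 7 0 7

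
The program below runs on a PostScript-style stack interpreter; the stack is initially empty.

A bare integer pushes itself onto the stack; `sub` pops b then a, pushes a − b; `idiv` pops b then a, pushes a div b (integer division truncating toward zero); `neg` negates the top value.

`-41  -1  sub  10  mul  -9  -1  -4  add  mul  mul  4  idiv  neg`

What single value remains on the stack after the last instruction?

4500

-41  -> [-41]
-1   -> [-41, -1]
sub  -> [-40]
10   -> [-40, 10]
mul  -> [-400]
-9   -> [-400, -9]
-1   -> [-400, -9, -1]
-4   -> [-400, -9, -1, -4]
add  -> [-400, -9, -5]
mul  -> [-400, 45]
mul  -> [-18000]
4    -> [-18000, 4]
idiv -> [-4500]
neg  -> [4500]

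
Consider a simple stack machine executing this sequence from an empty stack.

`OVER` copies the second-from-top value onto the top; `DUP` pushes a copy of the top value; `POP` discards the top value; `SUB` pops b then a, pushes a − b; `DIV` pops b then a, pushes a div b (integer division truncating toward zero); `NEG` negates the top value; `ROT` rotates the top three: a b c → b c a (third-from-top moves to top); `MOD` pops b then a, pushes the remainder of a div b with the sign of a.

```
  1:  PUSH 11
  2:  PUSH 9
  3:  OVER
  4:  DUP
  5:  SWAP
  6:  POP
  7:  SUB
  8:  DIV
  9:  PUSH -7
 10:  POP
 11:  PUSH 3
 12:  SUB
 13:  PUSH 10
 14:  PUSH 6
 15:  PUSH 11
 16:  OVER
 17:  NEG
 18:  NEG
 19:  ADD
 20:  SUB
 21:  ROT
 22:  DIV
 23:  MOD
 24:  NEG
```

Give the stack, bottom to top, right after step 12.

PUSH 11  11
PUSH 9   11 9
OVER     11 9 11
DUP      11 9 11 11
SWAP     11 9 11 11
POP      11 9 11
SUB      11 -2
DIV      -5
PUSH -7  -5 -7
POP      -5
PUSH 3   -5 3
SUB      -8

[-8]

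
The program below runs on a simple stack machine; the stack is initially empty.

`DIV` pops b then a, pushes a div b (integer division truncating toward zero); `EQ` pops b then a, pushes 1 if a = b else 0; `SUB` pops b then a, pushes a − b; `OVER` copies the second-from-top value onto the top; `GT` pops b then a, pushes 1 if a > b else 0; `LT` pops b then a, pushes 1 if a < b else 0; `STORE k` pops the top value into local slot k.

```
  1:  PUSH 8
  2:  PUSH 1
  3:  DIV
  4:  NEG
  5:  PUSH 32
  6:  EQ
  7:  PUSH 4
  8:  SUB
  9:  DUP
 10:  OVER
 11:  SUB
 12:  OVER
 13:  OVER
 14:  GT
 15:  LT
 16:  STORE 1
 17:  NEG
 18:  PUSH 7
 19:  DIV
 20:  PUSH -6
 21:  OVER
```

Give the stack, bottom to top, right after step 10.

PUSH 8   [8]
PUSH 1   [8, 1]
DIV      [8]
NEG      [-8]
PUSH 32  [-8, 32]
EQ       [0]
PUSH 4   [0, 4]
SUB      [-4]
DUP      [-4, -4]
OVER     [-4, -4, -4]

[-4, -4, -4]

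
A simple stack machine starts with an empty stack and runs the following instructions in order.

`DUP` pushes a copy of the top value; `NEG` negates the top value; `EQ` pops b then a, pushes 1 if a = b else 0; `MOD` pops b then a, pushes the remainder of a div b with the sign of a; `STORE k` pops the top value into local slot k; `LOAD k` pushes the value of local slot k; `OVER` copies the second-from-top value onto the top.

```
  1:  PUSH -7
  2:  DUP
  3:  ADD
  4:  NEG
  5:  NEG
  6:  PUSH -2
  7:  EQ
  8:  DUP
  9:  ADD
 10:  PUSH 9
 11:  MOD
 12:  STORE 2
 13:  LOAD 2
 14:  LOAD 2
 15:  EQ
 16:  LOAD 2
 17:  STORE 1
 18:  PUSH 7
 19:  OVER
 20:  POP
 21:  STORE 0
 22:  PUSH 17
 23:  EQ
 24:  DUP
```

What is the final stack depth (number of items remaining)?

2

PUSH -7  [-7]
DUP      [-7, -7]
ADD      [-14]
NEG      [14]
NEG      [-14]
PUSH -2  [-14, -2]
EQ       [0]
DUP      [0, 0]
ADD      [0]
PUSH 9   [0, 9]
MOD      [0]
STORE 2  []
LOAD 2   [0]
LOAD 2   [0, 0]
EQ       [1]
LOAD 2   [1, 0]
STORE 1  [1]
PUSH 7   [1, 7]
OVER     [1, 7, 1]
POP      [1, 7]
STORE 0  [1]
PUSH 17  [1, 17]
EQ       [0]
DUP      [0, 0]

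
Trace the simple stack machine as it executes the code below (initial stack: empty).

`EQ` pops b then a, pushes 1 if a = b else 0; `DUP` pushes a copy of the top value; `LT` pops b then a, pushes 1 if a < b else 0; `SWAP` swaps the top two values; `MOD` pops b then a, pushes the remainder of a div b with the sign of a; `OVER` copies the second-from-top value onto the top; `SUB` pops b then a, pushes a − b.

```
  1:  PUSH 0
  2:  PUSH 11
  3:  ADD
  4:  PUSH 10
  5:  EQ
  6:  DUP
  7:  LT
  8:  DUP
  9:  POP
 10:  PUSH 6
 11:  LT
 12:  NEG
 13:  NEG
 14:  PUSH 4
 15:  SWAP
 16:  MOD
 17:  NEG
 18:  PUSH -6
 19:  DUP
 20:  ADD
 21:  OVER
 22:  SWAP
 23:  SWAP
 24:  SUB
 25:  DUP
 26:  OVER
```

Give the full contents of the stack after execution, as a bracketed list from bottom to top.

[0, -12, -12, -12]

PUSH 0  → [0]
PUSH 11 → [0, 11]
ADD     → [11]
PUSH 10 → [11, 10]
EQ      → [0]
DUP     → [0, 0]
LT      → [0]
DUP     → [0, 0]
POP     → [0]
PUSH 6  → [0, 6]
LT      → [1]
NEG     → [-1]
NEG     → [1]
PUSH 4  → [1, 4]
SWAP    → [4, 1]
MOD     → [0]
NEG     → [0]
PUSH -6 → [0, -6]
DUP     → [0, -6, -6]
ADD     → [0, -12]
OVER    → [0, -12, 0]
SWAP    → [0, 0, -12]
SWAP    → [0, -12, 0]
SUB     → [0, -12]
DUP     → [0, -12, -12]
OVER    → [0, -12, -12, -12]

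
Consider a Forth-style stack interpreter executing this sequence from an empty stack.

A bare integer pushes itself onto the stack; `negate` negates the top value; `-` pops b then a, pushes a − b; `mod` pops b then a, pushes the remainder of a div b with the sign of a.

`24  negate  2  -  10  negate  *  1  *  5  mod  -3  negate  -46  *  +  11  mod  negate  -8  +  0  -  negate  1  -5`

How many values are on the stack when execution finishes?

24     → [24]
negate → [-24]
2      → [-24, 2]
-      → [-26]
10     → [-26, 10]
negate → [-26, -10]
*      → [260]
1      → [260, 1]
*      → [260]
5      → [260, 5]
mod    → [0]
-3     → [0, -3]
negate → [0, 3]
-46    → [0, 3, -46]
*      → [0, -138]
+      → [-138]
11     → [-138, 11]
mod    → [-6]
negate → [6]
-8     → [6, -8]
+      → [-2]
0      → [-2, 0]
-      → [-2]
negate → [2]
1      → [2, 1]
-5     → [2, 1, -5]

3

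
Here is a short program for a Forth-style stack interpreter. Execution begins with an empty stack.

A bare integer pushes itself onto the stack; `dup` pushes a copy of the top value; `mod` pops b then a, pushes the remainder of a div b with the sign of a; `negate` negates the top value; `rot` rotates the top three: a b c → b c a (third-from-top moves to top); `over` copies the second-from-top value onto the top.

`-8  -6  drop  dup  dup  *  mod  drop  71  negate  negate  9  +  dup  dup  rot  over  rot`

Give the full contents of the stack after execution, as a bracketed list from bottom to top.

-8     -> [-8]
-6     -> [-8, -6]
drop   -> [-8]
dup    -> [-8, -8]
dup    -> [-8, -8, -8]
*      -> [-8, 64]
mod    -> [-8]
drop   -> []
71     -> [71]
negate -> [-71]
negate -> [71]
9      -> [71, 9]
+      -> [80]
dup    -> [80, 80]
dup    -> [80, 80, 80]
rot    -> [80, 80, 80]
over   -> [80, 80, 80, 80]
rot    -> [80, 80, 80, 80]

[80, 80, 80, 80]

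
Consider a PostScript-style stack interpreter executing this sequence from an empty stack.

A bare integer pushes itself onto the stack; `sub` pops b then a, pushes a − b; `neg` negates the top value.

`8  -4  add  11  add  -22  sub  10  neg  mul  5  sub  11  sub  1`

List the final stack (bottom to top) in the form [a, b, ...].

8   : 8
-4  : 8 -4
add : 4
11  : 4 11
add : 15
-22 : 15 -22
sub : 37
10  : 37 10
neg : 37 -10
mul : -370
5   : -370 5
sub : -375
11  : -375 11
sub : -386
1   : -386 1

[-386, 1]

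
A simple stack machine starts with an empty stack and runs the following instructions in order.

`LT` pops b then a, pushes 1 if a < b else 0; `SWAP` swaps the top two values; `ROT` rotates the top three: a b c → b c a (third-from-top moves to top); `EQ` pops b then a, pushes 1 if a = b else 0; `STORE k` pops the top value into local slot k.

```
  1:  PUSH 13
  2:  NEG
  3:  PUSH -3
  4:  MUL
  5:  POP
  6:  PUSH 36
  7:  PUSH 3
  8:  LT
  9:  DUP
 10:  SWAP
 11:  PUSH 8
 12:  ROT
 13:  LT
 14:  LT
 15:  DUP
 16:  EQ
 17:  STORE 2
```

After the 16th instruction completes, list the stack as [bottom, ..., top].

PUSH 13 -> [13]
NEG     -> [-13]
PUSH -3 -> [-13, -3]
MUL     -> [39]
POP     -> []
PUSH 36 -> [36]
PUSH 3  -> [36, 3]
LT      -> [0]
DUP     -> [0, 0]
SWAP    -> [0, 0]
PUSH 8  -> [0, 0, 8]
ROT     -> [0, 8, 0]
LT      -> [0, 0]
LT      -> [0]
DUP     -> [0, 0]
EQ      -> [1]

[1]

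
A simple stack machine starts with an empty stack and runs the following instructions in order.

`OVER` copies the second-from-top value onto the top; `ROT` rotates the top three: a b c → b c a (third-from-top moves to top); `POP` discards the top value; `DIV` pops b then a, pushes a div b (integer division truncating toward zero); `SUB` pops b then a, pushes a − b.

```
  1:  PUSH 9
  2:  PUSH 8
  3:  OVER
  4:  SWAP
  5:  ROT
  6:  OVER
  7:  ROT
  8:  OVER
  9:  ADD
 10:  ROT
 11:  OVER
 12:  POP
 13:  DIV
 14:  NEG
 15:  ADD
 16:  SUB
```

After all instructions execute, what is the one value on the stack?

2

PUSH 9  [9]
PUSH 8  [9, 8]
OVER    [9, 8, 9]
SWAP    [9, 9, 8]
ROT     [9, 8, 9]
OVER    [9, 8, 9, 8]
ROT     [9, 9, 8, 8]
OVER    [9, 9, 8, 8, 8]
ADD     [9, 9, 8, 16]
ROT     [9, 8, 16, 9]
OVER    [9, 8, 16, 9, 16]
POP     [9, 8, 16, 9]
DIV     [9, 8, 1]
NEG     [9, 8, -1]
ADD     [9, 7]
SUB     [2]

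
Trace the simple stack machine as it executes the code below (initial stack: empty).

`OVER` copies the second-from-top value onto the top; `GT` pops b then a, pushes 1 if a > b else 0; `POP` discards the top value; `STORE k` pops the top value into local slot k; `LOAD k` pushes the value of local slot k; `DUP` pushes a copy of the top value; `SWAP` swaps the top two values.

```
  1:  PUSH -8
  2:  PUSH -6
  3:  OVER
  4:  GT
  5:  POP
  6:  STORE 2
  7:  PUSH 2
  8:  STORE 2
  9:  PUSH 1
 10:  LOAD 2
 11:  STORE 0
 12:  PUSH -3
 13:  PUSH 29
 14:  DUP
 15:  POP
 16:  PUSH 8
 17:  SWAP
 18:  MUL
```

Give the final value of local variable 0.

2

PUSH -8 : [-8]
PUSH -6 : [-8, -6]
OVER    : [-8, -6, -8]
GT      : [-8, 1]
POP     : [-8]
STORE 2 : []
PUSH 2  : [2]
STORE 2 : []
PUSH 1  : [1]
LOAD 2  : [1, 2]
STORE 0 : [1]
PUSH -3 : [1, -3]
PUSH 29 : [1, -3, 29]
DUP     : [1, -3, 29, 29]
POP     : [1, -3, 29]
PUSH 8  : [1, -3, 29, 8]
SWAP    : [1, -3, 8, 29]
MUL     : [1, -3, 232]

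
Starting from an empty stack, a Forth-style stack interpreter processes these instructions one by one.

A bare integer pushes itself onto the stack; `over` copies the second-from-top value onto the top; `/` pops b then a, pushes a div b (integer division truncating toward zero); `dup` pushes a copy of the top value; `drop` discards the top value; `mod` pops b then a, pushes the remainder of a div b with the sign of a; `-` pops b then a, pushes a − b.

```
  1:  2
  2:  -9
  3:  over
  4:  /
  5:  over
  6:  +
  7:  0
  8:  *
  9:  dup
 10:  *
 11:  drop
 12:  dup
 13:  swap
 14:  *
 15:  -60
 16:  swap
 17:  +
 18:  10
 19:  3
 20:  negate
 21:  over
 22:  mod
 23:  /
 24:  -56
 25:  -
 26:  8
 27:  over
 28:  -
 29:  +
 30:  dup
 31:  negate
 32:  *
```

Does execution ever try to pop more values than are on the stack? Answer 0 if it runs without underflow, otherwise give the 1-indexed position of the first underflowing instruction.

0

2       [2]
-9      [2, -9]
over    [2, -9, 2]
/       [2, -4]
over    [2, -4, 2]
+       [2, -2]
0       [2, -2, 0]
*       [2, 0]
dup     [2, 0, 0]
*       [2, 0]
drop    [2]
dup     [2, 2]
swap    [2, 2]
*       [4]
-60     [4, -60]
swap    [-60, 4]
+       [-56]
10      [-56, 10]
3       [-56, 10, 3]
negate  [-56, 10, -3]
over    [-56, 10, -3, 10]
mod     [-56, 10, -3]
/       [-56, -3]
-56     [-56, -3, -56]
-       [-56, 53]
8       [-56, 53, 8]
over    [-56, 53, 8, 53]
-       [-56, 53, -45]
+       [-56, 8]
dup     [-56, 8, 8]
negate  [-56, 8, -8]
*       [-56, -64]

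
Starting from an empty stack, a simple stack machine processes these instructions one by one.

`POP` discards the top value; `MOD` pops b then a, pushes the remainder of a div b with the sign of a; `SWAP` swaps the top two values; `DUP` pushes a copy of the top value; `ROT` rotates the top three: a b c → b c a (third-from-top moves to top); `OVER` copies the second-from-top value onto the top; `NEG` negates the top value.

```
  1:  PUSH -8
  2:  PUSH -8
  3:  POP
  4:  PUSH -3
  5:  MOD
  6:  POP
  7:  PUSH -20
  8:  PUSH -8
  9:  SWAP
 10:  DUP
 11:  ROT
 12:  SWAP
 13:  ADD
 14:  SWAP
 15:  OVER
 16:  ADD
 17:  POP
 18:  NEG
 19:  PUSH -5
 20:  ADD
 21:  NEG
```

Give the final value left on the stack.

-23

PUSH -8  -> [-8]
PUSH -8  -> [-8, -8]
POP      -> [-8]
PUSH -3  -> [-8, -3]
MOD      -> [-2]
POP      -> []
PUSH -20 -> [-20]
PUSH -8  -> [-20, -8]
SWAP     -> [-8, -20]
DUP      -> [-8, -20, -20]
ROT      -> [-20, -20, -8]
SWAP     -> [-20, -8, -20]
ADD      -> [-20, -28]
SWAP     -> [-28, -20]
OVER     -> [-28, -20, -28]
ADD      -> [-28, -48]
POP      -> [-28]
NEG      -> [28]
PUSH -5  -> [28, -5]
ADD      -> [23]
NEG      -> [-23]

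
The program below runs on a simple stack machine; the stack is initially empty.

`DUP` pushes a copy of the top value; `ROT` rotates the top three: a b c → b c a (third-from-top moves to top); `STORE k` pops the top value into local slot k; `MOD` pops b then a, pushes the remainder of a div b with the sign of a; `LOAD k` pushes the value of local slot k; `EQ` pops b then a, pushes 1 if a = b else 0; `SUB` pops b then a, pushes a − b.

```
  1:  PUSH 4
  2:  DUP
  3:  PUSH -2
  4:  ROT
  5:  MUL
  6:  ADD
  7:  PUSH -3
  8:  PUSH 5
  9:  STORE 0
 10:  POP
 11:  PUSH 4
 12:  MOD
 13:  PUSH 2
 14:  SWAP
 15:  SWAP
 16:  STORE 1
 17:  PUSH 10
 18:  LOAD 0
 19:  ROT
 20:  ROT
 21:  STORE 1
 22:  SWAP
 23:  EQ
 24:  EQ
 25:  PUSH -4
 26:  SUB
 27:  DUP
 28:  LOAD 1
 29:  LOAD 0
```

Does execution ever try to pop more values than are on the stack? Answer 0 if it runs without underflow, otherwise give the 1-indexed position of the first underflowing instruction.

PUSH 4  → [4]
DUP     → [4, 4]
PUSH -2 → [4, 4, -2]
ROT     → [4, -2, 4]
MUL     → [4, -8]
ADD     → [-4]
PUSH -3 → [-4, -3]
PUSH 5  → [-4, -3, 5]
STORE 0 → [-4, -3]
POP     → [-4]
PUSH 4  → [-4, 4]
MOD     → [0]
PUSH 2  → [0, 2]
SWAP    → [2, 0]
SWAP    → [0, 2]
STORE 1 → [0]
PUSH 10 → [0, 10]
LOAD 0  → [0, 10, 5]
ROT     → [10, 5, 0]
ROT     → [5, 0, 10]
STORE 1 → [5, 0]
SWAP    → [0, 5]
EQ      → [0]
EQ  — needs 2 operands, stack has 1 → underflow

24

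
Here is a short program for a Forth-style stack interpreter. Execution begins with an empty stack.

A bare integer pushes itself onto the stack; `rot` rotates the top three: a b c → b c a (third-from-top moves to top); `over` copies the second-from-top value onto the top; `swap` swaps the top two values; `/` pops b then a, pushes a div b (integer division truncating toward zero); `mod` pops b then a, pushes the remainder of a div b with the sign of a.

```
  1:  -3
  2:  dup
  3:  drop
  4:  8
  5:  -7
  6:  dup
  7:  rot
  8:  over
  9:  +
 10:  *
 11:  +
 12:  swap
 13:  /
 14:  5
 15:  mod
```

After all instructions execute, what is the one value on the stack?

4

-3   → [-3]
dup  → [-3, -3]
drop → [-3]
8    → [-3, 8]
-7   → [-3, 8, -7]
dup  → [-3, 8, -7, -7]
rot  → [-3, -7, -7, 8]
over → [-3, -7, -7, 8, -7]
+    → [-3, -7, -7, 1]
*    → [-3, -7, -7]
+    → [-3, -14]
swap → [-14, -3]
/    → [4]
5    → [4, 5]
mod  → [4]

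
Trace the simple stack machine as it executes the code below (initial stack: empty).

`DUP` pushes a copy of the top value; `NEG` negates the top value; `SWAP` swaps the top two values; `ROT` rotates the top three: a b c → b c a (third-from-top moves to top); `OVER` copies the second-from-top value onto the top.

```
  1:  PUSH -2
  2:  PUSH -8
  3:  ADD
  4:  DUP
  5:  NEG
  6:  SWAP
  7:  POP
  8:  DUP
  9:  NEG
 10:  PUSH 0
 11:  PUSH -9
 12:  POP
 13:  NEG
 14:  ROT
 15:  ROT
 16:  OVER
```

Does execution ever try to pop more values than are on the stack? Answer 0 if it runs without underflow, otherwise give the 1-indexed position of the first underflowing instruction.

PUSH -2 -> [-2]
PUSH -8 -> [-2, -8]
ADD     -> [-10]
DUP     -> [-10, -10]
NEG     -> [-10, 10]
SWAP    -> [10, -10]
POP     -> [10]
DUP     -> [10, 10]
NEG     -> [10, -10]
PUSH 0  -> [10, -10, 0]
PUSH -9 -> [10, -10, 0, -9]
POP     -> [10, -10, 0]
NEG     -> [10, -10, 0]
ROT     -> [-10, 0, 10]
ROT     -> [0, 10, -10]
OVER    -> [0, 10, -10, 10]

0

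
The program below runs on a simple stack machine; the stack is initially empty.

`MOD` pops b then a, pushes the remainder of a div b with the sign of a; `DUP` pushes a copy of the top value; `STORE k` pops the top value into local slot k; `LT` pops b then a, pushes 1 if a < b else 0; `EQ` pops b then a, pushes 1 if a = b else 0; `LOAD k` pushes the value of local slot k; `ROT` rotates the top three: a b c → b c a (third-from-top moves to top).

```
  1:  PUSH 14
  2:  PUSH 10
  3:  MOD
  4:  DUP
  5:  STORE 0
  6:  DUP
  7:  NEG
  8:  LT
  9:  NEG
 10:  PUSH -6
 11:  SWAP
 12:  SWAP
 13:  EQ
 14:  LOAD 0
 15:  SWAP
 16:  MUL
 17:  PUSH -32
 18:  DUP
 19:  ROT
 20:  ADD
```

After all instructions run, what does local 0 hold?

4

PUSH 14  → [14]
PUSH 10  → [14, 10]
MOD      → [4]
DUP      → [4, 4]
STORE 0  → [4]
DUP      → [4, 4]
NEG      → [4, -4]
LT       → [0]
NEG      → [0]
PUSH -6  → [0, -6]
SWAP     → [-6, 0]
SWAP     → [0, -6]
EQ       → [0]
LOAD 0   → [0, 4]
SWAP     → [4, 0]
MUL      → [0]
PUSH -32 → [0, -32]
DUP      → [0, -32, -32]
ROT      → [-32, -32, 0]
ADD      → [-32, -32]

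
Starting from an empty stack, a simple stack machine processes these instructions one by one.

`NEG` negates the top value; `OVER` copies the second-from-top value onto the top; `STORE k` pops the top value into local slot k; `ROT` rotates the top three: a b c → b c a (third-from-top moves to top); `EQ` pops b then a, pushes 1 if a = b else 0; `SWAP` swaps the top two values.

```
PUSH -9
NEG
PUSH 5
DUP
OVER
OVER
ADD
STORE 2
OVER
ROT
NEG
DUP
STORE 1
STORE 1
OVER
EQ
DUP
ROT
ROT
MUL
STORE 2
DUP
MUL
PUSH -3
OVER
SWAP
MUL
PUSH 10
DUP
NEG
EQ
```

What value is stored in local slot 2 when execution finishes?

5

PUSH -9  [-9]
NEG      [9]
PUSH 5   [9, 5]
DUP      [9, 5, 5]
OVER     [9, 5, 5, 5]
OVER     [9, 5, 5, 5, 5]
ADD      [9, 5, 5, 10]
STORE 2  [9, 5, 5]
OVER     [9, 5, 5, 5]
ROT      [9, 5, 5, 5]
NEG      [9, 5, 5, -5]
DUP      [9, 5, 5, -5, -5]
STORE 1  [9, 5, 5, -5]
STORE 1  [9, 5, 5]
OVER     [9, 5, 5, 5]
EQ       [9, 5, 1]
DUP      [9, 5, 1, 1]
ROT      [9, 1, 1, 5]
ROT      [9, 1, 5, 1]
MUL      [9, 1, 5]
STORE 2  [9, 1]
DUP      [9, 1, 1]
MUL      [9, 1]
PUSH -3  [9, 1, -3]
OVER     [9, 1, -3, 1]
SWAP     [9, 1, 1, -3]
MUL      [9, 1, -3]
PUSH 10  [9, 1, -3, 10]
DUP      [9, 1, -3, 10, 10]
NEG      [9, 1, -3, 10, -10]
EQ       [9, 1, -3, 0]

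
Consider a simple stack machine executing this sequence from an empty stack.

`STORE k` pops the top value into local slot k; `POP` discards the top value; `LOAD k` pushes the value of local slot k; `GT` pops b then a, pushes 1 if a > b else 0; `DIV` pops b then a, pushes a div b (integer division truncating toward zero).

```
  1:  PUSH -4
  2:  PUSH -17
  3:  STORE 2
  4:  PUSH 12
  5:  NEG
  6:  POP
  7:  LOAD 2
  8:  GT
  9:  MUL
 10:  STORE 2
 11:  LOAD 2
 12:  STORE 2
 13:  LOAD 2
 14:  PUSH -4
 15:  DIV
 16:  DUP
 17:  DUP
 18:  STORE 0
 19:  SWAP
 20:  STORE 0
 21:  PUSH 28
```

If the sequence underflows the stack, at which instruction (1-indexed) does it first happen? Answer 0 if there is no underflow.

PUSH -4   -4
PUSH -17  -4 -17
STORE 2   -4
PUSH 12   -4 12
NEG       -4 -12
POP       -4
LOAD 2    -4 -17
GT        1
MUL  — needs 2 operands, stack has 1 → underflow

9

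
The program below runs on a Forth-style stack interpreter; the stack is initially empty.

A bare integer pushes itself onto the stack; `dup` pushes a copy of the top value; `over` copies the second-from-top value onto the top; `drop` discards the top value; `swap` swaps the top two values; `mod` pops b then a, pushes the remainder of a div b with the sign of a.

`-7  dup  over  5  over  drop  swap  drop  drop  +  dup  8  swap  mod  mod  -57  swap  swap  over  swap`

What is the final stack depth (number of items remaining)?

-7   → [-7]
dup  → [-7, -7]
over → [-7, -7, -7]
5    → [-7, -7, -7, 5]
over → [-7, -7, -7, 5, -7]
drop → [-7, -7, -7, 5]
swap → [-7, -7, 5, -7]
drop → [-7, -7, 5]
drop → [-7, -7]
+    → [-14]
dup  → [-14, -14]
8    → [-14, -14, 8]
swap → [-14, 8, -14]
mod  → [-14, 8]
mod  → [-6]
-57  → [-6, -57]
swap → [-57, -6]
swap → [-6, -57]
over → [-6, -57, -6]
swap → [-6, -6, -57]

3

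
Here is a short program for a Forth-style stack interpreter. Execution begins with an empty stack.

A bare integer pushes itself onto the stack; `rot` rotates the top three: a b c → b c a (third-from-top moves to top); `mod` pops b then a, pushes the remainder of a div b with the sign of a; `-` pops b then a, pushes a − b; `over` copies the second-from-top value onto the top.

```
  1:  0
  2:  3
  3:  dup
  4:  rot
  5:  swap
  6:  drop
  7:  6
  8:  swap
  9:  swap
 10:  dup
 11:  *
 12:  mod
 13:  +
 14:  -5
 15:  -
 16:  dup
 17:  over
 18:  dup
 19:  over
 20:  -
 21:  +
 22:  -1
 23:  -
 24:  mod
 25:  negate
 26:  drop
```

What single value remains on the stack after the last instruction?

0      → 0
3      → 0 3
dup    → 0 3 3
rot    → 3 3 0
swap   → 3 0 3
drop   → 3 0
6      → 3 0 6
swap   → 3 6 0
swap   → 3 0 6
dup    → 3 0 6 6
*      → 3 0 36
mod    → 3 0
+      → 3
-5     → 3 -5
-      → 8
dup    → 8 8
over   → 8 8 8
dup    → 8 8 8 8
over   → 8 8 8 8 8
-      → 8 8 8 0
+      → 8 8 8
-1     → 8 8 8 -1
-      → 8 8 9
mod    → 8 8
negate → 8 -8
drop   → 8

8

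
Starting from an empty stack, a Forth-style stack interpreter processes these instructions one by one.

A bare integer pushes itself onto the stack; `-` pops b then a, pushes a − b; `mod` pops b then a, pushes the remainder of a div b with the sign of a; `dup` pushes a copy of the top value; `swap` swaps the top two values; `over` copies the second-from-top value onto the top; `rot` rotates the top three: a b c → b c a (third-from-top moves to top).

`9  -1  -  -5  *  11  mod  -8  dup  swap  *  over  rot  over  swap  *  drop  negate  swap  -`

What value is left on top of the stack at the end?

-58

9      -> 9
-1     -> 9 -1
-      -> 10
-5     -> 10 -5
*      -> -50
11     -> -50 11
mod    -> -6
-8     -> -6 -8
dup    -> -6 -8 -8
swap   -> -6 -8 -8
*      -> -6 64
over   -> -6 64 -6
rot    -> 64 -6 -6
over   -> 64 -6 -6 -6
swap   -> 64 -6 -6 -6
*      -> 64 -6 36
drop   -> 64 -6
negate -> 64 6
swap   -> 6 64
-      -> -58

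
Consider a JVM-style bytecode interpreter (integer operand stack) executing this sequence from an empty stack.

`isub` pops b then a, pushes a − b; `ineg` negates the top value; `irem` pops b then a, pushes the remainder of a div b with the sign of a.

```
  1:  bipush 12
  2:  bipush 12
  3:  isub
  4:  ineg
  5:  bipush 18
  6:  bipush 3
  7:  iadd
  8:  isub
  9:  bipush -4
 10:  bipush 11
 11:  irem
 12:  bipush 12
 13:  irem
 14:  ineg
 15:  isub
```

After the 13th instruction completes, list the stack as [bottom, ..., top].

bipush 12 -> [12]
bipush 12 -> [12, 12]
isub      -> [0]
ineg      -> [0]
bipush 18 -> [0, 18]
bipush 3  -> [0, 18, 3]
iadd      -> [0, 21]
isub      -> [-21]
bipush -4 -> [-21, -4]
bipush 11 -> [-21, -4, 11]
irem      -> [-21, -4]
bipush 12 -> [-21, -4, 12]
irem      -> [-21, -4]

[-21, -4]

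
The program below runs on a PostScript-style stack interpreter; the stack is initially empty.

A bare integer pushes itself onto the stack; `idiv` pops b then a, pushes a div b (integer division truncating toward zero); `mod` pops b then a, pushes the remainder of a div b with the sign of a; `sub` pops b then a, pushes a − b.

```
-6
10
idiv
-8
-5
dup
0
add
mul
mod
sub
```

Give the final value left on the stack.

8

-6   : [-6]
10   : [-6, 10]
idiv : [0]
-8   : [0, -8]
-5   : [0, -8, -5]
dup  : [0, -8, -5, -5]
0    : [0, -8, -5, -5, 0]
add  : [0, -8, -5, -5]
mul  : [0, -8, 25]
mod  : [0, -8]
sub  : [8]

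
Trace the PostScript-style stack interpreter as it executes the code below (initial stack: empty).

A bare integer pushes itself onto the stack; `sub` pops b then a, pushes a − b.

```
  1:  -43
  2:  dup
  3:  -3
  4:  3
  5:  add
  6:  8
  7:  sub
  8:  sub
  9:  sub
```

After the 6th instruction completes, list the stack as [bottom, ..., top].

[-43, -43, 0, 8]

-43  -43
dup  -43 -43
-3   -43 -43 -3
3    -43 -43 -3 3
add  -43 -43 0
8    -43 -43 0 8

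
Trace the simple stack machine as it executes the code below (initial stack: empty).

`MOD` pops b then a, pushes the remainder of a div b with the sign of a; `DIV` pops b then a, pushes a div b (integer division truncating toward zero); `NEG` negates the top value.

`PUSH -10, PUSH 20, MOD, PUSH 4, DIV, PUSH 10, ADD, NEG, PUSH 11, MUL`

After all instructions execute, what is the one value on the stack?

-88

PUSH -10  [-10]
PUSH 20   [-10, 20]
MOD       [-10]
PUSH 4    [-10, 4]
DIV       [-2]
PUSH 10   [-2, 10]
ADD       [8]
NEG       [-8]
PUSH 11   [-8, 11]
MUL       [-88]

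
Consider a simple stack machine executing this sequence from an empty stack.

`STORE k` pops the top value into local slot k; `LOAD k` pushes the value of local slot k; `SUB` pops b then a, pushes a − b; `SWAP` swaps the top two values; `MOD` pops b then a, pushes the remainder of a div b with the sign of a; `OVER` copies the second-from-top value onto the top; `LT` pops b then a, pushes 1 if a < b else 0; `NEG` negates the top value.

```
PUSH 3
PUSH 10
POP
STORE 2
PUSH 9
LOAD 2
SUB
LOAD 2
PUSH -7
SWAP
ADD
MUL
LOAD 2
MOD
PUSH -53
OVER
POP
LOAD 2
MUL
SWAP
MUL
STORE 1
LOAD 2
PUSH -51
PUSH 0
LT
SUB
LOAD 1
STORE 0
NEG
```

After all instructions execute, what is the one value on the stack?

PUSH 3   -> 3
PUSH 10  -> 3 10
POP      -> 3
STORE 2  -> (empty)
PUSH 9   -> 9
LOAD 2   -> 9 3
SUB      -> 6
LOAD 2   -> 6 3
PUSH -7  -> 6 3 -7
SWAP     -> 6 -7 3
ADD      -> 6 -4
MUL      -> -24
LOAD 2   -> -24 3
MOD      -> 0
PUSH -53 -> 0 -53
OVER     -> 0 -53 0
POP      -> 0 -53
LOAD 2   -> 0 -53 3
MUL      -> 0 -159
SWAP     -> -159 0
MUL      -> 0
STORE 1  -> (empty)
LOAD 2   -> 3
PUSH -51 -> 3 -51
PUSH 0   -> 3 -51 0
LT       -> 3 1
SUB      -> 2
LOAD 1   -> 2 0
STORE 0  -> 2
NEG      -> -2

-2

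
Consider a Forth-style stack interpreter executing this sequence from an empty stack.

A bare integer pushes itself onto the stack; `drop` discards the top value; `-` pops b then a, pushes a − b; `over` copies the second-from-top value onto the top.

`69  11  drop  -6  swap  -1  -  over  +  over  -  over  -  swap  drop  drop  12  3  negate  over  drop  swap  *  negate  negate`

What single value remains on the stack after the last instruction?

-36

69      69
11      69 11
drop    69
-6      69 -6
swap    -6 69
-1      -6 69 -1
-       -6 70
over    -6 70 -6
+       -6 64
over    -6 64 -6
-       -6 70
over    -6 70 -6
-       -6 76
swap    76 -6
drop    76
drop    (empty)
12      12
3       12 3
negate  12 -3
over    12 -3 12
drop    12 -3
swap    -3 12
*       -36
negate  36
negate  -36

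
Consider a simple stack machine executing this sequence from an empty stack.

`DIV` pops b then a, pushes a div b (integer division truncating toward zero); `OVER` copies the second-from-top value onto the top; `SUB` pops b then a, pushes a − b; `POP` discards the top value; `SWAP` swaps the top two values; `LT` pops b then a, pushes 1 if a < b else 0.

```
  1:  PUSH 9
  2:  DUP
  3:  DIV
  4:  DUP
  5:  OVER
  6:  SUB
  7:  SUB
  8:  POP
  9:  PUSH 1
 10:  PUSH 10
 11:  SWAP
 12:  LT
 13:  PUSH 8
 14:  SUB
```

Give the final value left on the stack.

-8

PUSH 9  : [9]
DUP     : [9, 9]
DIV     : [1]
DUP     : [1, 1]
OVER    : [1, 1, 1]
SUB     : [1, 0]
SUB     : [1]
POP     : []
PUSH 1  : [1]
PUSH 10 : [1, 10]
SWAP    : [10, 1]
LT      : [0]
PUSH 8  : [0, 8]
SUB     : [-8]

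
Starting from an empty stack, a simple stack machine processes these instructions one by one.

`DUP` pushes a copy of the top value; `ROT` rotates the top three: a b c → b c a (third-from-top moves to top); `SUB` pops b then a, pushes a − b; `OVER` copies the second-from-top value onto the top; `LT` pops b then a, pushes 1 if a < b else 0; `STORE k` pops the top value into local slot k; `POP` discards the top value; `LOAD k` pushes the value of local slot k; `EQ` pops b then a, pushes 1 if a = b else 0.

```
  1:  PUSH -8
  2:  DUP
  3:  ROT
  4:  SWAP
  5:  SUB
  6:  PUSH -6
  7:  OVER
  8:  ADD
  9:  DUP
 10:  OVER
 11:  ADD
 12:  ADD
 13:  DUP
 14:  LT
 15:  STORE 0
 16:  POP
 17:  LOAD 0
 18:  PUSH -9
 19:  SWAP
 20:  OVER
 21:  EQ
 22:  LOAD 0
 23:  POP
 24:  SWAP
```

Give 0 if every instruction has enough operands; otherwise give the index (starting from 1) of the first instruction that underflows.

3

PUSH -8  -8
DUP      -8 -8
ROT  — needs 3 operands, stack has 2 → underflow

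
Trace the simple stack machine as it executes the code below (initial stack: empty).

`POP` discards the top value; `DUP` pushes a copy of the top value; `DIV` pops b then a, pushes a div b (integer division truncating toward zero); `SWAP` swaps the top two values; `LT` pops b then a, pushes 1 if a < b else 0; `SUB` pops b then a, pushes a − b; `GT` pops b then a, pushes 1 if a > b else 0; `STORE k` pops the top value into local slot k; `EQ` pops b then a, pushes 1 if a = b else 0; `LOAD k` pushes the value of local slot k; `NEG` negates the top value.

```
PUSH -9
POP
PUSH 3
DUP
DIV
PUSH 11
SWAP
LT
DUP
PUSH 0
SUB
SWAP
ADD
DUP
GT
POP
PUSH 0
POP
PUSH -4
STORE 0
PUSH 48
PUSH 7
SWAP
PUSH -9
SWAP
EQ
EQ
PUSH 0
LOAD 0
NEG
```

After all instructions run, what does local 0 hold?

PUSH -9 → [-9]
POP     → []
PUSH 3  → [3]
DUP     → [3, 3]
DIV     → [1]
PUSH 11 → [1, 11]
SWAP    → [11, 1]
LT      → [0]
DUP     → [0, 0]
PUSH 0  → [0, 0, 0]
SUB     → [0, 0]
SWAP    → [0, 0]
ADD     → [0]
DUP     → [0, 0]
GT      → [0]
POP     → []
PUSH 0  → [0]
POP     → []
PUSH -4 → [-4]
STORE 0 → []
PUSH 48 → [48]
PUSH 7  → [48, 7]
SWAP    → [7, 48]
PUSH -9 → [7, 48, -9]
SWAP    → [7, -9, 48]
EQ      → [7, 0]
EQ      → [0]
PUSH 0  → [0, 0]
LOAD 0  → [0, 0, -4]
NEG     → [0, 0, 4]

-4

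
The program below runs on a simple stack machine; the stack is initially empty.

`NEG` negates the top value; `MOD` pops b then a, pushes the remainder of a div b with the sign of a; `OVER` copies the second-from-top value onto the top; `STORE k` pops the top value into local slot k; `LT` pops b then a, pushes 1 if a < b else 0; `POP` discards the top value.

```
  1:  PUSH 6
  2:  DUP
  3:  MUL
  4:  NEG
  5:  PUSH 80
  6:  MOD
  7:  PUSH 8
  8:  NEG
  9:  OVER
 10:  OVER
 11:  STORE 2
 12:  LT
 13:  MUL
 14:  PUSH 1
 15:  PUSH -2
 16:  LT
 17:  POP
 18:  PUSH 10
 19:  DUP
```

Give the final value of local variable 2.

PUSH 6  : 6
DUP     : 6 6
MUL     : 36
NEG     : -36
PUSH 80 : -36 80
MOD     : -36
PUSH 8  : -36 8
NEG     : -36 -8
OVER    : -36 -8 -36
OVER    : -36 -8 -36 -8
STORE 2 : -36 -8 -36
LT      : -36 0
MUL     : 0
PUSH 1  : 0 1
PUSH -2 : 0 1 -2
LT      : 0 0
POP     : 0
PUSH 10 : 0 10
DUP     : 0 10 10

-8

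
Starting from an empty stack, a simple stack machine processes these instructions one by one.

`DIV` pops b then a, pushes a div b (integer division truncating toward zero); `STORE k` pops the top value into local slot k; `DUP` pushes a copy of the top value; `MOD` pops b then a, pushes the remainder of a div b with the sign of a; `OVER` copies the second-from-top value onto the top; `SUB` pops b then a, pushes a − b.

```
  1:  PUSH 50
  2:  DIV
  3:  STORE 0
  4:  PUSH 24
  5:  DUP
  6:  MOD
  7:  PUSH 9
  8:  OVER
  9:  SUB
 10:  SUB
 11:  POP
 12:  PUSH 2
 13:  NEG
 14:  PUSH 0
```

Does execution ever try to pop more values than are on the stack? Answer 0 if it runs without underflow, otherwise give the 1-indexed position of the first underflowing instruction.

2

PUSH 50 → 50
DIV  — needs 2 operands, stack has 1 → underflow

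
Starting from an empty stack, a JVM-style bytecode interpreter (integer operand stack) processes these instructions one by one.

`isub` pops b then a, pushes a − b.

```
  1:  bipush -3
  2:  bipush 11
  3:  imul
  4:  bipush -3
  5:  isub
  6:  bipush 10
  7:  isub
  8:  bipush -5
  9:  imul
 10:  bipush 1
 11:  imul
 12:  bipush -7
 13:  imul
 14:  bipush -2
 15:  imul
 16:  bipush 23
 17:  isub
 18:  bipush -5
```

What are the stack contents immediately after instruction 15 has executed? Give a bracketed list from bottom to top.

[2800]

bipush -3 -> -3
bipush 11 -> -3 11
imul      -> -33
bipush -3 -> -33 -3
isub      -> -30
bipush 10 -> -30 10
isub      -> -40
bipush -5 -> -40 -5
imul      -> 200
bipush 1  -> 200 1
imul      -> 200
bipush -7 -> 200 -7
imul      -> -1400
bipush -2 -> -1400 -2
imul      -> 2800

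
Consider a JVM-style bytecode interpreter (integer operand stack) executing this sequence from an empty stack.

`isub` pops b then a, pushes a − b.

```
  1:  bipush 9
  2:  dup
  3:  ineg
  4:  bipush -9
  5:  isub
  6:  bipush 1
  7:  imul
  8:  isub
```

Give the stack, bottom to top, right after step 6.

[9, 0, 1]

bipush 9  → 9
dup       → 9 9
ineg      → 9 -9
bipush -9 → 9 -9 -9
isub      → 9 0
bipush 1  → 9 0 1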